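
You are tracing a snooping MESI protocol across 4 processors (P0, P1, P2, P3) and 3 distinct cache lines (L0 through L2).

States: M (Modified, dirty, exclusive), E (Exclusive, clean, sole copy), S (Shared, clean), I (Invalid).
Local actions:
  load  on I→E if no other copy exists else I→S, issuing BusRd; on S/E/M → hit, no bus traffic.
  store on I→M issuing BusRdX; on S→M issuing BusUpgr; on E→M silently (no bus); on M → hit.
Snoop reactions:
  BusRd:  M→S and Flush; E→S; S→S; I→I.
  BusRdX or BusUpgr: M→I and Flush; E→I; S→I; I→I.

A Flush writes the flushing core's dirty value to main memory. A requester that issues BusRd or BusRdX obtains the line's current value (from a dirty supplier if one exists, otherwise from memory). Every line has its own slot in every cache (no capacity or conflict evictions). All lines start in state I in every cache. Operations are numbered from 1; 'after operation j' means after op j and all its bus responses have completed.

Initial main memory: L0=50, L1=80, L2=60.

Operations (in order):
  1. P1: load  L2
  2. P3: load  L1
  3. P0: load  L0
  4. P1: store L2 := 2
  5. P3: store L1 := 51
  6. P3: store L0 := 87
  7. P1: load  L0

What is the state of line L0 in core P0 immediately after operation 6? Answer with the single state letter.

state = I

  op1 P1: load  L2 → I/E/I/I on L2; bus BusRd; mem=60
  op2 P3: load  L1 → I/I/I/E on L1; bus BusRd; mem=80
  op3 P0: load  L0 → E/I/I/I on L0; bus BusRd; mem=50
  op4 P1: store L2 := 2 → I/M/I/I on L2; bus (none); mem=60
  op5 P3: store L1 := 51 → I/I/I/M on L1; bus (none); mem=80
  op6 P3: store L0 := 87 → I/I/I/M on L0; bus BusRdX; mem=50
  op7 P1: load  L0 → I/S/I/S on L0; bus BusRd Flush; mem=87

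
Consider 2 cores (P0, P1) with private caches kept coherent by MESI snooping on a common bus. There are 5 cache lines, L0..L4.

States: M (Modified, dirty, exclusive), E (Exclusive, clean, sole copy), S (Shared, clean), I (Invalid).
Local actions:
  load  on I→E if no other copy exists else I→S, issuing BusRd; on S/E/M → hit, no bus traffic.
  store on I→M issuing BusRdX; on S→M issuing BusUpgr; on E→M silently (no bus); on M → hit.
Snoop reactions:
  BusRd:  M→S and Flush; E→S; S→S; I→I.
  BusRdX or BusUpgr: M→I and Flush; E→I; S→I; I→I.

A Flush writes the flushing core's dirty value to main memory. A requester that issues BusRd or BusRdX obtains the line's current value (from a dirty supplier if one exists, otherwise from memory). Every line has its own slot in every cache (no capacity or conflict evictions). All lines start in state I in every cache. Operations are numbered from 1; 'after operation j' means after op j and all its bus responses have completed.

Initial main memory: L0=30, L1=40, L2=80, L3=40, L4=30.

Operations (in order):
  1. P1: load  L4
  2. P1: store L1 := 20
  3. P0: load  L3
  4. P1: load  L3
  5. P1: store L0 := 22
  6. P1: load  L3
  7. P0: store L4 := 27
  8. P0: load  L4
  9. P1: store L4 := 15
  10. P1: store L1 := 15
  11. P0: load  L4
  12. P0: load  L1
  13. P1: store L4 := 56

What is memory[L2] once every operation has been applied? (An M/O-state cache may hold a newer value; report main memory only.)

memory[L2] = 80

  op1 P1: load  L4 → I/E on L4; bus BusRd; mem=30
  op2 P1: store L1 := 20 → I/M on L1; bus BusRdX; mem=40
  op3 P0: load  L3 → E/I on L3; bus BusRd; mem=40
  op4 P1: load  L3 → S/S on L3; bus BusRd; mem=40
  op5 P1: store L0 := 22 → I/M on L0; bus BusRdX; mem=30
  op6 P1: load  L3 → S/S on L3; bus (none); mem=40
  op7 P0: store L4 := 27 → M/I on L4; bus BusRdX; mem=30
  op8 P0: load  L4 → M/I on L4; bus (none); mem=30
  op9 P1: store L4 := 15 → I/M on L4; bus BusRdX Flush; mem=27
  op10 P1: store L1 := 15 → I/M on L1; bus (none); mem=40
  op11 P0: load  L4 → S/S on L4; bus BusRd Flush; mem=15
  op12 P0: load  L1 → S/S on L1; bus BusRd Flush; mem=15
  op13 P1: store L4 := 56 → I/M on L4; bus BusUpgr; mem=15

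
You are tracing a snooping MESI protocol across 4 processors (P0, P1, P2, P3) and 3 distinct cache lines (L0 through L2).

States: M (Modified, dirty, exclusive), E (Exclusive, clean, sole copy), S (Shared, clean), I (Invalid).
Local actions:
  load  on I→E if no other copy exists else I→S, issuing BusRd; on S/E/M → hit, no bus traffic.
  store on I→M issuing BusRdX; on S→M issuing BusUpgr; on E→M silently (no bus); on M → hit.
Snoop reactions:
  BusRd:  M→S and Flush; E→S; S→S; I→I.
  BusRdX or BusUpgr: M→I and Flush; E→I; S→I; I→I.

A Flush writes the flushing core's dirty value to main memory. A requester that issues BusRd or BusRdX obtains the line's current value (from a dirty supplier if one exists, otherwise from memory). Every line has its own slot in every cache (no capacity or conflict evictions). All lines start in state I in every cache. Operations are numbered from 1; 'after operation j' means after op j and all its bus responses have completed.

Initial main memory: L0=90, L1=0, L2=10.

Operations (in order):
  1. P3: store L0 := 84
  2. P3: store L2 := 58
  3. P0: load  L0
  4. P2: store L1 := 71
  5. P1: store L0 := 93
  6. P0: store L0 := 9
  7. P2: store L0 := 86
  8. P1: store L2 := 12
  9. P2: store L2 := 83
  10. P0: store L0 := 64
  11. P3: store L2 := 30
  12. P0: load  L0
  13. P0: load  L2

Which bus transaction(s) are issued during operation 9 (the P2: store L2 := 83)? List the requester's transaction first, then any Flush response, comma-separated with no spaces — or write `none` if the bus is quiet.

  op1 P3: store L0 := 84 → I/I/I/M on L0; bus BusRdX; mem=90
  op2 P3: store L2 := 58 → I/I/I/M on L2; bus BusRdX; mem=10
  op3 P0: load  L0 → S/I/I/S on L0; bus BusRd Flush; mem=84
  op4 P2: store L1 := 71 → I/I/M/I on L1; bus BusRdX; mem=0
  op5 P1: store L0 := 93 → I/M/I/I on L0; bus BusRdX; mem=84
  op6 P0: store L0 := 9 → M/I/I/I on L0; bus BusRdX Flush; mem=93
  op7 P2: store L0 := 86 → I/I/M/I on L0; bus BusRdX Flush; mem=9
  op8 P1: store L2 := 12 → I/M/I/I on L2; bus BusRdX Flush; mem=58
  op9 P2: store L2 := 83 → I/I/M/I on L2; bus BusRdX Flush; mem=12
  op10 P0: store L0 := 64 → M/I/I/I on L0; bus BusRdX Flush; mem=86
  op11 P3: store L2 := 30 → I/I/I/M on L2; bus BusRdX Flush; mem=83
  op12 P0: load  L0 → M/I/I/I on L0; bus (none); mem=86
  op13 P0: load  L2 → S/I/I/S on L2; bus BusRd Flush; mem=30

bus = BusRdX,Flush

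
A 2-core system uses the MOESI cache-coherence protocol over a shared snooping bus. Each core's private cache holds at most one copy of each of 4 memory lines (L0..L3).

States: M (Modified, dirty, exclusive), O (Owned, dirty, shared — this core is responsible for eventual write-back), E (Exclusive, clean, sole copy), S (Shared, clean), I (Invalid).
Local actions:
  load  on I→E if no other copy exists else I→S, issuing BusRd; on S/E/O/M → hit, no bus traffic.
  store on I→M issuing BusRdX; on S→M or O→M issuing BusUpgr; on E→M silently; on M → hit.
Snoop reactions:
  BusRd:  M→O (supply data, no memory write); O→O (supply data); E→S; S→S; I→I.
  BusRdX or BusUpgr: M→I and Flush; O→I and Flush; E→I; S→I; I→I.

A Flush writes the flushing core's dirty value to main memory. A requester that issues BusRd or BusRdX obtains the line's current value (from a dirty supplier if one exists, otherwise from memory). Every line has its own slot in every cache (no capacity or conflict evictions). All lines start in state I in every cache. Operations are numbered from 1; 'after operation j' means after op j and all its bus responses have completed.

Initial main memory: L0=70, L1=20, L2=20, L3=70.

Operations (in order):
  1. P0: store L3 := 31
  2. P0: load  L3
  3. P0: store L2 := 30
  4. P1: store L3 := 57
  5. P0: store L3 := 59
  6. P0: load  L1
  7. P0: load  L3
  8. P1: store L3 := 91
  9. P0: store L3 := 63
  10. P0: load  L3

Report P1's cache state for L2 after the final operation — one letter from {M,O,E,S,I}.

state = I

  op1 P0: store L3 := 31 → M/I on L3; bus BusRdX; mem=70
  op2 P0: load  L3 → M/I on L3; bus (none); mem=70
  op3 P0: store L2 := 30 → M/I on L2; bus BusRdX; mem=20
  op4 P1: store L3 := 57 → I/M on L3; bus BusRdX Flush; mem=31
  op5 P0: store L3 := 59 → M/I on L3; bus BusRdX Flush; mem=57
  op6 P0: load  L1 → E/I on L1; bus BusRd; mem=20
  op7 P0: load  L3 → M/I on L3; bus (none); mem=57
  op8 P1: store L3 := 91 → I/M on L3; bus BusRdX Flush; mem=59
  op9 P0: store L3 := 63 → M/I on L3; bus BusRdX Flush; mem=91
  op10 P0: load  L3 → M/I on L3; bus (none); mem=91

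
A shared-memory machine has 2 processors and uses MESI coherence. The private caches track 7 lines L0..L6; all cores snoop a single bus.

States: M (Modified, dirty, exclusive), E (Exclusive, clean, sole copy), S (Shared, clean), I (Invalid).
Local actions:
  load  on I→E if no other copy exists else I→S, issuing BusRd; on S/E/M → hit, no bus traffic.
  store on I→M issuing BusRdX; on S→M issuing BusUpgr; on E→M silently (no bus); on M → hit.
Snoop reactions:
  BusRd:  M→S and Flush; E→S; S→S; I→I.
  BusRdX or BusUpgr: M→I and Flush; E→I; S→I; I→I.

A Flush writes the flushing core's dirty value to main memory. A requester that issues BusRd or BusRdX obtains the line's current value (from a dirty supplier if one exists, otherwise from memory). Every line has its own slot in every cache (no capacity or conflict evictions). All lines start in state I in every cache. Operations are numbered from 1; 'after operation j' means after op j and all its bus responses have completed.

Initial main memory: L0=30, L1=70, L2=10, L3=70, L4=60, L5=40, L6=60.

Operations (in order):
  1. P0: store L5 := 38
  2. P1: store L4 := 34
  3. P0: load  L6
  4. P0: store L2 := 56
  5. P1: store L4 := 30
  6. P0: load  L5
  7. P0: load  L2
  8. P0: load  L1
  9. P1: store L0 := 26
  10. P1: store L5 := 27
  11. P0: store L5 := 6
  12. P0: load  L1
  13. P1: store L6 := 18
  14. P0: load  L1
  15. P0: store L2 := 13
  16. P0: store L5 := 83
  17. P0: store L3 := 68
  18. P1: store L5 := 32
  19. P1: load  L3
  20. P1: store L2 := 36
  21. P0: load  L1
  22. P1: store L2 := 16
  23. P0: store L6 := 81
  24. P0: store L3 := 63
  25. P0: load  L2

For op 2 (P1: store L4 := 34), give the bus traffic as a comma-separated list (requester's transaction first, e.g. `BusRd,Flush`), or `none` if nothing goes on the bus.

bus = BusRdX

  op1 P0: store L5 := 38 → M/I on L5; bus BusRdX; mem=40
  op2 P1: store L4 := 34 → I/M on L4; bus BusRdX; mem=60
  op3 P0: load  L6 → E/I on L6; bus BusRd; mem=60
  op4 P0: store L2 := 56 → M/I on L2; bus BusRdX; mem=10
  op5 P1: store L4 := 30 → I/M on L4; bus (none); mem=60
  op6 P0: load  L5 → M/I on L5; bus (none); mem=40
  op7 P0: load  L2 → M/I on L2; bus (none); mem=10
  op8 P0: load  L1 → E/I on L1; bus BusRd; mem=70
  op9 P1: store L0 := 26 → I/M on L0; bus BusRdX; mem=30
  op10 P1: store L5 := 27 → I/M on L5; bus BusRdX Flush; mem=38
  op11 P0: store L5 := 6 → M/I on L5; bus BusRdX Flush; mem=27
  op12 P0: load  L1 → E/I on L1; bus (none); mem=70
  op13 P1: store L6 := 18 → I/M on L6; bus BusRdX; mem=60
  op14 P0: load  L1 → E/I on L1; bus (none); mem=70
  op15 P0: store L2 := 13 → M/I on L2; bus (none); mem=10
  op16 P0: store L5 := 83 → M/I on L5; bus (none); mem=27
  op17 P0: store L3 := 68 → M/I on L3; bus BusRdX; mem=70
  op18 P1: store L5 := 32 → I/M on L5; bus BusRdX Flush; mem=83
  op19 P1: load  L3 → S/S on L3; bus BusRd Flush; mem=68
  op20 P1: store L2 := 36 → I/M on L2; bus BusRdX Flush; mem=13
  op21 P0: load  L1 → E/I on L1; bus (none); mem=70
  op22 P1: store L2 := 16 → I/M on L2; bus (none); mem=13
  op23 P0: store L6 := 81 → M/I on L6; bus BusRdX Flush; mem=18
  op24 P0: store L3 := 63 → M/I on L3; bus BusUpgr; mem=68
  op25 P0: load  L2 → S/S on L2; bus BusRd Flush; mem=16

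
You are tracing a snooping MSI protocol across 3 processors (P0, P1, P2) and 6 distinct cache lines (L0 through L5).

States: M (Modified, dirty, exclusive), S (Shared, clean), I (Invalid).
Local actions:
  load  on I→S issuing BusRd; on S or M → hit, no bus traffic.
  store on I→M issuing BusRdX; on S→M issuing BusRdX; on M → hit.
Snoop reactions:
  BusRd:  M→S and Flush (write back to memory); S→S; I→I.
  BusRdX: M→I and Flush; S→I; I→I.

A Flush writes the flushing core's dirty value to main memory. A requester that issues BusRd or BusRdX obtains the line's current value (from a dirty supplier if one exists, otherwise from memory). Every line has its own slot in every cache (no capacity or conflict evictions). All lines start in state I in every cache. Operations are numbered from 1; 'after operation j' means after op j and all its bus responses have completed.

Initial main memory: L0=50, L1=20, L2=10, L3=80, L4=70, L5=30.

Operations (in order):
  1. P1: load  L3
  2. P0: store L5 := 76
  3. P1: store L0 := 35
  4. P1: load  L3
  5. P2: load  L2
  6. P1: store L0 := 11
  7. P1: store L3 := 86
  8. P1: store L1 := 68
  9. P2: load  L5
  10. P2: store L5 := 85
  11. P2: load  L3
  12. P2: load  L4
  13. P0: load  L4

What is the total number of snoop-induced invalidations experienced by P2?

[1] P1: load  L3 | P0:I, P1:S(80), P2:I | bus: BusRd
[2] P0: store L5 := 76 | P0:M(76), P1:I, P2:I | bus: BusRdX
[3] P1: store L0 := 35 | P0:I, P1:M(35), P2:I | bus: BusRdX
[4] P1: load  L3 | P0:I, P1:S(80), P2:I | bus: none
[5] P2: load  L2 | P0:I, P1:I, P2:S(10) | bus: BusRd
[6] P1: store L0 := 11 | P0:I, P1:M(11), P2:I | bus: none
[7] P1: store L3 := 86 | P0:I, P1:M(86), P2:I | bus: BusRdX
[8] P1: store L1 := 68 | P0:I, P1:M(68), P2:I | bus: BusRdX
[9] P2: load  L5 | P0:S(76), P1:I, P2:S(76) | bus: BusRd,Flush
[10] P2: store L5 := 85 | P0:I, P1:I, P2:M(85) | bus: BusRdX
[11] P2: load  L3 | P0:I, P1:S(86), P2:S(86) | bus: BusRd,Flush
[12] P2: load  L4 | P0:I, P1:I, P2:S(70) | bus: BusRd
[13] P0: load  L4 | P0:S(70), P1:I, P2:S(70) | bus: BusRd

invalidations = 0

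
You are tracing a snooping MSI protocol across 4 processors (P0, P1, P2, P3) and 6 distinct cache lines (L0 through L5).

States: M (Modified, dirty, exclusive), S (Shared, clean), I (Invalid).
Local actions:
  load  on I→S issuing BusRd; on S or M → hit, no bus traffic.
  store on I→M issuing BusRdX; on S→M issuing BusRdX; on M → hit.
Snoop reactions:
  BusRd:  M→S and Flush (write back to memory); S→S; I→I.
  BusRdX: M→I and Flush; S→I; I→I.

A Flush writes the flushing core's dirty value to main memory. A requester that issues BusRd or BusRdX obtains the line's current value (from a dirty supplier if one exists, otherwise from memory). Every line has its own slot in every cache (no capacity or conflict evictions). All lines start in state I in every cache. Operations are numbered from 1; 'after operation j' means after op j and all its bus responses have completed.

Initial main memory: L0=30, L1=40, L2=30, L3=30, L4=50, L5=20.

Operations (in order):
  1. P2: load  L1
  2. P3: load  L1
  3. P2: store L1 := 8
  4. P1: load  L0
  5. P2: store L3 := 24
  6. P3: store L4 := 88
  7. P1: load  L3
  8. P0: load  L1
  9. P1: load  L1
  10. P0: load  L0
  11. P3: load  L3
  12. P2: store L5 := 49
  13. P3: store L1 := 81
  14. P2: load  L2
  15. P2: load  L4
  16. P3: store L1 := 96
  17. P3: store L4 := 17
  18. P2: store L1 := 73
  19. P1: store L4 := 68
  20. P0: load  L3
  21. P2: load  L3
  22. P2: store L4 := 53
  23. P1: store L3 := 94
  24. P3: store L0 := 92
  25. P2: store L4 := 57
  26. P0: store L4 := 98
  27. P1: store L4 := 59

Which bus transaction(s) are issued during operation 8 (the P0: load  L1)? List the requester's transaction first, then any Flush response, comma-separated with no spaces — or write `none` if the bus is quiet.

[1] P2: load  L1 | P0:I, P1:I, P2:S(40), P3:I | bus: BusRd
[2] P3: load  L1 | P0:I, P1:I, P2:S(40), P3:S(40) | bus: BusRd
[3] P2: store L1 := 8 | P0:I, P1:I, P2:M(8), P3:I | bus: BusRdX
[4] P1: load  L0 | P0:I, P1:S(30), P2:I, P3:I | bus: BusRd
[5] P2: store L3 := 24 | P0:I, P1:I, P2:M(24), P3:I | bus: BusRdX
[6] P3: store L4 := 88 | P0:I, P1:I, P2:I, P3:M(88) | bus: BusRdX
[7] P1: load  L3 | P0:I, P1:S(24), P2:S(24), P3:I | bus: BusRd,Flush
[8] P0: load  L1 | P0:S(8), P1:I, P2:S(8), P3:I | bus: BusRd,Flush
[9] P1: load  L1 | P0:S(8), P1:S(8), P2:S(8), P3:I | bus: BusRd
[10] P0: load  L0 | P0:S(30), P1:S(30), P2:I, P3:I | bus: BusRd
[11] P3: load  L3 | P0:I, P1:S(24), P2:S(24), P3:S(24) | bus: BusRd
[12] P2: store L5 := 49 | P0:I, P1:I, P2:M(49), P3:I | bus: BusRdX
[13] P3: store L1 := 81 | P0:I, P1:I, P2:I, P3:M(81) | bus: BusRdX
[14] P2: load  L2 | P0:I, P1:I, P2:S(30), P3:I | bus: BusRd
[15] P2: load  L4 | P0:I, P1:I, P2:S(88), P3:S(88) | bus: BusRd,Flush
[16] P3: store L1 := 96 | P0:I, P1:I, P2:I, P3:M(96) | bus: none
[17] P3: store L4 := 17 | P0:I, P1:I, P2:I, P3:M(17) | bus: BusRdX
[18] P2: store L1 := 73 | P0:I, P1:I, P2:M(73), P3:I | bus: BusRdX,Flush
[19] P1: store L4 := 68 | P0:I, P1:M(68), P2:I, P3:I | bus: BusRdX,Flush
[20] P0: load  L3 | P0:S(24), P1:S(24), P2:S(24), P3:S(24) | bus: BusRd
[21] P2: load  L3 | P0:S(24), P1:S(24), P2:S(24), P3:S(24) | bus: none
[22] P2: store L4 := 53 | P0:I, P1:I, P2:M(53), P3:I | bus: BusRdX,Flush
[23] P1: store L3 := 94 | P0:I, P1:M(94), P2:I, P3:I | bus: BusRdX
[24] P3: store L0 := 92 | P0:I, P1:I, P2:I, P3:M(92) | bus: BusRdX
[25] P2: store L4 := 57 | P0:I, P1:I, P2:M(57), P3:I | bus: none
[26] P0: store L4 := 98 | P0:M(98), P1:I, P2:I, P3:I | bus: BusRdX,Flush
[27] P1: store L4 := 59 | P0:I, P1:M(59), P2:I, P3:I | bus: BusRdX,Flush

bus = BusRd,Flush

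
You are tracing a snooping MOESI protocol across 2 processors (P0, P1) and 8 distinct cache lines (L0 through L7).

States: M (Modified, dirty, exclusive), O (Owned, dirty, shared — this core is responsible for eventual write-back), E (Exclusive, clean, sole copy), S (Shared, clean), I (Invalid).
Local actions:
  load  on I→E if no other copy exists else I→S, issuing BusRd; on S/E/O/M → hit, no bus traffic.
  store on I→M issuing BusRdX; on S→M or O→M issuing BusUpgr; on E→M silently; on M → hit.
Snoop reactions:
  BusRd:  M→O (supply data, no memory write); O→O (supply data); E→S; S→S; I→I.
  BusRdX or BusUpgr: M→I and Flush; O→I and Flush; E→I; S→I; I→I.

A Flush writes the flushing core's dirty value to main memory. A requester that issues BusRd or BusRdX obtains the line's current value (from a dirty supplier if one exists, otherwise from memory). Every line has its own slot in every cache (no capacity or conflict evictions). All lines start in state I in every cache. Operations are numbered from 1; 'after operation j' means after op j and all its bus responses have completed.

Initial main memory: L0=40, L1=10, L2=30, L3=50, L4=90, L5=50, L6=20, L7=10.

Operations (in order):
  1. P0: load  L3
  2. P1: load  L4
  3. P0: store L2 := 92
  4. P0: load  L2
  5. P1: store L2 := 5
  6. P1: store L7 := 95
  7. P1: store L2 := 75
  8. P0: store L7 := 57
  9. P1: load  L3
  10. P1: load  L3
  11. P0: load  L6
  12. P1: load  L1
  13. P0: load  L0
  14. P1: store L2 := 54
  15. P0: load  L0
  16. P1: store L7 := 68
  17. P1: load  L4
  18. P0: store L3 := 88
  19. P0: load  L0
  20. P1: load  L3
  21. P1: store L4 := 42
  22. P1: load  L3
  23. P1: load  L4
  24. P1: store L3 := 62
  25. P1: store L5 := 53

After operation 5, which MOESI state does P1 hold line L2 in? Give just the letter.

state = M

[1] P0: load  L3 | P0:E(50), P1:I | bus: BusRd
[2] P1: load  L4 | P0:I, P1:E(90) | bus: BusRd
[3] P0: store L2 := 92 | P0:M(92), P1:I | bus: BusRdX
[4] P0: load  L2 | P0:M(92), P1:I | bus: none
[5] P1: store L2 := 5 | P0:I, P1:M(5) | bus: BusRdX,Flush
[6] P1: store L7 := 95 | P0:I, P1:M(95) | bus: BusRdX
[7] P1: store L2 := 75 | P0:I, P1:M(75) | bus: none
[8] P0: store L7 := 57 | P0:M(57), P1:I | bus: BusRdX,Flush
[9] P1: load  L3 | P0:S(50), P1:S(50) | bus: BusRd
[10] P1: load  L3 | P0:S(50), P1:S(50) | bus: none
[11] P0: load  L6 | P0:E(20), P1:I | bus: BusRd
[12] P1: load  L1 | P0:I, P1:E(10) | bus: BusRd
[13] P0: load  L0 | P0:E(40), P1:I | bus: BusRd
[14] P1: store L2 := 54 | P0:I, P1:M(54) | bus: none
[15] P0: load  L0 | P0:E(40), P1:I | bus: none
[16] P1: store L7 := 68 | P0:I, P1:M(68) | bus: BusRdX,Flush
[17] P1: load  L4 | P0:I, P1:E(90) | bus: none
[18] P0: store L3 := 88 | P0:M(88), P1:I | bus: BusUpgr
[19] P0: load  L0 | P0:E(40), P1:I | bus: none
[20] P1: load  L3 | P0:O(88), P1:S(88) | bus: BusRd
[21] P1: store L4 := 42 | P0:I, P1:M(42) | bus: none
[22] P1: load  L3 | P0:O(88), P1:S(88) | bus: none
[23] P1: load  L4 | P0:I, P1:M(42) | bus: none
[24] P1: store L3 := 62 | P0:I, P1:M(62) | bus: BusUpgr,Flush
[25] P1: store L5 := 53 | P0:I, P1:M(53) | bus: BusRdX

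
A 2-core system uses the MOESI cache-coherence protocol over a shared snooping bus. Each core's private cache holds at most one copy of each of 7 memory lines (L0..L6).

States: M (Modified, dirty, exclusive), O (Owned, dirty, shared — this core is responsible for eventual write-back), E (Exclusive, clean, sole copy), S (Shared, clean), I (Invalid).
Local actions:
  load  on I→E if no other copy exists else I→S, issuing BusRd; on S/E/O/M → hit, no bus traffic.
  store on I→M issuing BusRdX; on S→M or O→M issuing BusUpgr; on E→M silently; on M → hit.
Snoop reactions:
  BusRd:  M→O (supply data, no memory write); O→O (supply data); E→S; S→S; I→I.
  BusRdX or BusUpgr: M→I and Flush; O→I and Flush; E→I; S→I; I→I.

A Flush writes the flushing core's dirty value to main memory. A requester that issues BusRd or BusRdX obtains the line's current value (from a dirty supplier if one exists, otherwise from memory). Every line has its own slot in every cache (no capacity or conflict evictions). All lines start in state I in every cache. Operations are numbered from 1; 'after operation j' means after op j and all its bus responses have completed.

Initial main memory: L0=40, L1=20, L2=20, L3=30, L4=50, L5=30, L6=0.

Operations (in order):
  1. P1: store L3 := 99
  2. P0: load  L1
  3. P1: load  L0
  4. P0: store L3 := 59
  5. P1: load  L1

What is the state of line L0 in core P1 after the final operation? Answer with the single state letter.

[1] P1: store L3 := 99 | P0:I, P1:M(99) | bus: BusRdX
[2] P0: load  L1 | P0:E(20), P1:I | bus: BusRd
[3] P1: load  L0 | P0:I, P1:E(40) | bus: BusRd
[4] P0: store L3 := 59 | P0:M(59), P1:I | bus: BusRdX,Flush
[5] P1: load  L1 | P0:S(20), P1:S(20) | bus: BusRd

state = E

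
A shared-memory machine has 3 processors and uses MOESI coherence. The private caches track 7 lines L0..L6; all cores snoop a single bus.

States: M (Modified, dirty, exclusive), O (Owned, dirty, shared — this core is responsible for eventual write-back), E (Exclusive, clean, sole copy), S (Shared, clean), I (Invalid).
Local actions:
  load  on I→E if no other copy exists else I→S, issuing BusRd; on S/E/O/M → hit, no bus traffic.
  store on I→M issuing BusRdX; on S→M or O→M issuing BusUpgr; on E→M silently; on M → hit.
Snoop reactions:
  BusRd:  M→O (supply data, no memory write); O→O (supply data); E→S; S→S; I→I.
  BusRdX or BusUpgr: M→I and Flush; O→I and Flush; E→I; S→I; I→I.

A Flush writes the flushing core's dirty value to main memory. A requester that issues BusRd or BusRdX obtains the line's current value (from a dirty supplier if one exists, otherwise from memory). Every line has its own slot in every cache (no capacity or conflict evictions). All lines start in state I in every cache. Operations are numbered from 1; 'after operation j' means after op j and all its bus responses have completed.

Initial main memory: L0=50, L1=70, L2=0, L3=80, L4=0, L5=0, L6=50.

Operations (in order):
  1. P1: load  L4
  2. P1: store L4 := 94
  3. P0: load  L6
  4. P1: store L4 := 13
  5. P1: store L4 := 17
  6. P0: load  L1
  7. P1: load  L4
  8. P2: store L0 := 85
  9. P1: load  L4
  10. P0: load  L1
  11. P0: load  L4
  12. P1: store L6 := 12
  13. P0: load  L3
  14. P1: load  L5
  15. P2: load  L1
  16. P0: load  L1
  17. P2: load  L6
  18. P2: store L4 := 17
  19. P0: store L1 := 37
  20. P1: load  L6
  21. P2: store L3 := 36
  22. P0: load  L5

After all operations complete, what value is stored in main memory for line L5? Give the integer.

step 1: P1: load  L4  ⟶  IEI  (L4)  txn=BusRd  M[L4]=0
step 2: P1: store L4 := 94  ⟶  IMI  (L4)  txn=∅  M[L4]=0
step 3: P0: load  L6  ⟶  EII  (L6)  txn=BusRd  M[L6]=50
step 4: P1: store L4 := 13  ⟶  IMI  (L4)  txn=∅  M[L4]=0
step 5: P1: store L4 := 17  ⟶  IMI  (L4)  txn=∅  M[L4]=0
step 6: P0: load  L1  ⟶  EII  (L1)  txn=BusRd  M[L1]=70
step 7: P1: load  L4  ⟶  IMI  (L4)  txn=∅  M[L4]=0
step 8: P2: store L0 := 85  ⟶  IIM  (L0)  txn=BusRdX  M[L0]=50
step 9: P1: load  L4  ⟶  IMI  (L4)  txn=∅  M[L4]=0
step 10: P0: load  L1  ⟶  EII  (L1)  txn=∅  M[L1]=70
step 11: P0: load  L4  ⟶  SOI  (L4)  txn=BusRd  M[L4]=0
step 12: P1: store L6 := 12  ⟶  IMI  (L6)  txn=BusRdX  M[L6]=50
step 13: P0: load  L3  ⟶  EII  (L3)  txn=BusRd  M[L3]=80
step 14: P1: load  L5  ⟶  IEI  (L5)  txn=BusRd  M[L5]=0
step 15: P2: load  L1  ⟶  SIS  (L1)  txn=BusRd  M[L1]=70
step 16: P0: load  L1  ⟶  SIS  (L1)  txn=∅  M[L1]=70
step 17: P2: load  L6  ⟶  IOS  (L6)  txn=BusRd  M[L6]=50
step 18: P2: store L4 := 17  ⟶  IIM  (L4)  txn=BusRdX+Flush  M[L4]=17
step 19: P0: store L1 := 37  ⟶  MII  (L1)  txn=BusUpgr  M[L1]=70
step 20: P1: load  L6  ⟶  IOS  (L6)  txn=∅  M[L6]=50
step 21: P2: store L3 := 36  ⟶  IIM  (L3)  txn=BusRdX  M[L3]=80
step 22: P0: load  L5  ⟶  SSI  (L5)  txn=BusRd  M[L5]=0

memory[L5] = 0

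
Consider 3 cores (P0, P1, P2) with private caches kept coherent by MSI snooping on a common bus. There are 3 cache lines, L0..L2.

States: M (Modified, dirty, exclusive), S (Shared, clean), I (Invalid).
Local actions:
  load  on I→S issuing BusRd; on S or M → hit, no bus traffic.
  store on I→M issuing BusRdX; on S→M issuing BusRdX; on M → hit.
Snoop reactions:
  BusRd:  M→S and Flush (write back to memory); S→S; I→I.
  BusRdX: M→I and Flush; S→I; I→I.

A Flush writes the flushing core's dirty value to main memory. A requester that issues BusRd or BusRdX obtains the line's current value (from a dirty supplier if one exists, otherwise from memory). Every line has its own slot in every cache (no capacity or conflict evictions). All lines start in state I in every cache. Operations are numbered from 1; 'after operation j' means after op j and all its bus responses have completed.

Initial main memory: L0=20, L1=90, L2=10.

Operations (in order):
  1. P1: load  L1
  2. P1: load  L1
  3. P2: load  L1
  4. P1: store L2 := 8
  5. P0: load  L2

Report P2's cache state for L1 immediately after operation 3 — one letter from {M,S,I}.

step 1: P1: load  L1  ⟶  ISI  (L1)  txn=BusRd  M[L1]=90
step 2: P1: load  L1  ⟶  ISI  (L1)  txn=∅  M[L1]=90
step 3: P2: load  L1  ⟶  ISS  (L1)  txn=BusRd  M[L1]=90
step 4: P1: store L2 := 8  ⟶  IMI  (L2)  txn=BusRdX  M[L2]=10
step 5: P0: load  L2  ⟶  SSI  (L2)  txn=BusRd+Flush  M[L2]=8

state = S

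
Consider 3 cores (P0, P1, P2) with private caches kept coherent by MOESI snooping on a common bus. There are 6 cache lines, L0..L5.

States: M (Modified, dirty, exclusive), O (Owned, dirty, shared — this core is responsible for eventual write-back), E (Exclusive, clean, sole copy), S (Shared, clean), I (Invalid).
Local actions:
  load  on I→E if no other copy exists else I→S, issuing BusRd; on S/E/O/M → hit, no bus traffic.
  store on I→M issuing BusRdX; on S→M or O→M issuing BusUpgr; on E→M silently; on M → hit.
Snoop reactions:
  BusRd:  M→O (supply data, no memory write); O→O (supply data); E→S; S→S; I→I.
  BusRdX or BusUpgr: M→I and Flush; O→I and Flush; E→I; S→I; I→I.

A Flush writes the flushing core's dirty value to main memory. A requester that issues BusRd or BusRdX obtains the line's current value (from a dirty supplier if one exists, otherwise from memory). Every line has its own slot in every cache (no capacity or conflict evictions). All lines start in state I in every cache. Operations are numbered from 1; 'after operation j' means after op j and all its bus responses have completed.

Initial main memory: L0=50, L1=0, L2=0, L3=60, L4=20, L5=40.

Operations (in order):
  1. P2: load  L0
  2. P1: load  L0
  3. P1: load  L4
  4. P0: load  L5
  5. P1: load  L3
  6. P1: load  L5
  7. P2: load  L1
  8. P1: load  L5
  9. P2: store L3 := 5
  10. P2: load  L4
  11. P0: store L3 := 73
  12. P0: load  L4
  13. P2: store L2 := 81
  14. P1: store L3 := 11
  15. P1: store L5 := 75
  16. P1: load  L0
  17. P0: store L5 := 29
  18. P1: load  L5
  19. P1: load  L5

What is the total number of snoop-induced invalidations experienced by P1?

invalidations = 2

1. P2: load  L0  bus=[BusRd]  L0: P0=I P1=I P2=E  mem[L0]=50
2. P1: load  L0  bus=[BusRd]  L0: P0=I P1=S P2=S  mem[L0]=50
3. P1: load  L4  bus=[BusRd]  L4: P0=I P1=E P2=I  mem[L4]=20
4. P0: load  L5  bus=[BusRd]  L5: P0=E P1=I P2=I  mem[L5]=40
5. P1: load  L3  bus=[BusRd]  L3: P0=I P1=E P2=I  mem[L3]=60
6. P1: load  L5  bus=[BusRd]  L5: P0=S P1=S P2=I  mem[L5]=40
7. P2: load  L1  bus=[BusRd]  L1: P0=I P1=I P2=E  mem[L1]=0
8. P1: load  L5  bus=[-]  L5: P0=S P1=S P2=I  mem[L5]=40
9. P2: store L3 := 5  bus=[BusRdX]  L3: P0=I P1=I P2=M  mem[L3]=60
10. P2: load  L4  bus=[BusRd]  L4: P0=I P1=S P2=S  mem[L4]=20
11. P0: store L3 := 73  bus=[BusRdX,Flush]  L3: P0=M P1=I P2=I  mem[L3]=5
12. P0: load  L4  bus=[BusRd]  L4: P0=S P1=S P2=S  mem[L4]=20
13. P2: store L2 := 81  bus=[BusRdX]  L2: P0=I P1=I P2=M  mem[L2]=0
14. P1: store L3 := 11  bus=[BusRdX,Flush]  L3: P0=I P1=M P2=I  mem[L3]=73
15. P1: store L5 := 75  bus=[BusUpgr]  L5: P0=I P1=M P2=I  mem[L5]=40
16. P1: load  L0  bus=[-]  L0: P0=I P1=S P2=S  mem[L0]=50
17. P0: store L5 := 29  bus=[BusRdX,Flush]  L5: P0=M P1=I P2=I  mem[L5]=75
18. P1: load  L5  bus=[BusRd]  L5: P0=O P1=S P2=I  mem[L5]=75
19. P1: load  L5  bus=[-]  L5: P0=O P1=S P2=I  mem[L5]=75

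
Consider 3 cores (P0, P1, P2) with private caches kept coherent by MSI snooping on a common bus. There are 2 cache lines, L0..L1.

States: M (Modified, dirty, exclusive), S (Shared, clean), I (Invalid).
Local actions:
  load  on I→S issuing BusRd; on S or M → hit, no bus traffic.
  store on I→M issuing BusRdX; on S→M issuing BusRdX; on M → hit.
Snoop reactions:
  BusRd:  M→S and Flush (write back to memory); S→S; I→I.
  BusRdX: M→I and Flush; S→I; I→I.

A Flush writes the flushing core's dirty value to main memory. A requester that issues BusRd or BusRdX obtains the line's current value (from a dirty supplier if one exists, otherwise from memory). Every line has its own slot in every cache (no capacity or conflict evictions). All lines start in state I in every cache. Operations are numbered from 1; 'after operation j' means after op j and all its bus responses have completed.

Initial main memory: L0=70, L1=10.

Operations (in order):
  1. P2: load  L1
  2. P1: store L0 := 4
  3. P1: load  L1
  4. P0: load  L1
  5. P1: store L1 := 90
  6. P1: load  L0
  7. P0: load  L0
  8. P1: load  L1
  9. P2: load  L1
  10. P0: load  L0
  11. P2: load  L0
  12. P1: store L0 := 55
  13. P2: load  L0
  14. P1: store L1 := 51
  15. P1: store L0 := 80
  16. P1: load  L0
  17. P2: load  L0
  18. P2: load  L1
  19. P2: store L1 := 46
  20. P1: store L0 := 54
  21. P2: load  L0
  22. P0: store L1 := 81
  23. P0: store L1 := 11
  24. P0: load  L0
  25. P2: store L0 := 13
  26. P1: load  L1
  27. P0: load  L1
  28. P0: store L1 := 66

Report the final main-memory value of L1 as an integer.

1. P2: load  L1  bus=[BusRd]  L1: P0=I P1=I P2=S  mem[L1]=10
2. P1: store L0 := 4  bus=[BusRdX]  L0: P0=I P1=M P2=I  mem[L0]=70
3. P1: load  L1  bus=[BusRd]  L1: P0=I P1=S P2=S  mem[L1]=10
4. P0: load  L1  bus=[BusRd]  L1: P0=S P1=S P2=S  mem[L1]=10
5. P1: store L1 := 90  bus=[BusRdX]  L1: P0=I P1=M P2=I  mem[L1]=10
6. P1: load  L0  bus=[-]  L0: P0=I P1=M P2=I  mem[L0]=70
7. P0: load  L0  bus=[BusRd,Flush]  L0: P0=S P1=S P2=I  mem[L0]=4
8. P1: load  L1  bus=[-]  L1: P0=I P1=M P2=I  mem[L1]=10
9. P2: load  L1  bus=[BusRd,Flush]  L1: P0=I P1=S P2=S  mem[L1]=90
10. P0: load  L0  bus=[-]  L0: P0=S P1=S P2=I  mem[L0]=4
11. P2: load  L0  bus=[BusRd]  L0: P0=S P1=S P2=S  mem[L0]=4
12. P1: store L0 := 55  bus=[BusRdX]  L0: P0=I P1=M P2=I  mem[L0]=4
13. P2: load  L0  bus=[BusRd,Flush]  L0: P0=I P1=S P2=S  mem[L0]=55
14. P1: store L1 := 51  bus=[BusRdX]  L1: P0=I P1=M P2=I  mem[L1]=90
15. P1: store L0 := 80  bus=[BusRdX]  L0: P0=I P1=M P2=I  mem[L0]=55
16. P1: load  L0  bus=[-]  L0: P0=I P1=M P2=I  mem[L0]=55
17. P2: load  L0  bus=[BusRd,Flush]  L0: P0=I P1=S P2=S  mem[L0]=80
18. P2: load  L1  bus=[BusRd,Flush]  L1: P0=I P1=S P2=S  mem[L1]=51
19. P2: store L1 := 46  bus=[BusRdX]  L1: P0=I P1=I P2=M  mem[L1]=51
20. P1: store L0 := 54  bus=[BusRdX]  L0: P0=I P1=M P2=I  mem[L0]=80
21. P2: load  L0  bus=[BusRd,Flush]  L0: P0=I P1=S P2=S  mem[L0]=54
22. P0: store L1 := 81  bus=[BusRdX,Flush]  L1: P0=M P1=I P2=I  mem[L1]=46
23. P0: store L1 := 11  bus=[-]  L1: P0=M P1=I P2=I  mem[L1]=46
24. P0: load  L0  bus=[BusRd]  L0: P0=S P1=S P2=S  mem[L0]=54
25. P2: store L0 := 13  bus=[BusRdX]  L0: P0=I P1=I P2=M  mem[L0]=54
26. P1: load  L1  bus=[BusRd,Flush]  L1: P0=S P1=S P2=I  mem[L1]=11
27. P0: load  L1  bus=[-]  L1: P0=S P1=S P2=I  mem[L1]=11
28. P0: store L1 := 66  bus=[BusRdX]  L1: P0=M P1=I P2=I  mem[L1]=11

memory[L1] = 11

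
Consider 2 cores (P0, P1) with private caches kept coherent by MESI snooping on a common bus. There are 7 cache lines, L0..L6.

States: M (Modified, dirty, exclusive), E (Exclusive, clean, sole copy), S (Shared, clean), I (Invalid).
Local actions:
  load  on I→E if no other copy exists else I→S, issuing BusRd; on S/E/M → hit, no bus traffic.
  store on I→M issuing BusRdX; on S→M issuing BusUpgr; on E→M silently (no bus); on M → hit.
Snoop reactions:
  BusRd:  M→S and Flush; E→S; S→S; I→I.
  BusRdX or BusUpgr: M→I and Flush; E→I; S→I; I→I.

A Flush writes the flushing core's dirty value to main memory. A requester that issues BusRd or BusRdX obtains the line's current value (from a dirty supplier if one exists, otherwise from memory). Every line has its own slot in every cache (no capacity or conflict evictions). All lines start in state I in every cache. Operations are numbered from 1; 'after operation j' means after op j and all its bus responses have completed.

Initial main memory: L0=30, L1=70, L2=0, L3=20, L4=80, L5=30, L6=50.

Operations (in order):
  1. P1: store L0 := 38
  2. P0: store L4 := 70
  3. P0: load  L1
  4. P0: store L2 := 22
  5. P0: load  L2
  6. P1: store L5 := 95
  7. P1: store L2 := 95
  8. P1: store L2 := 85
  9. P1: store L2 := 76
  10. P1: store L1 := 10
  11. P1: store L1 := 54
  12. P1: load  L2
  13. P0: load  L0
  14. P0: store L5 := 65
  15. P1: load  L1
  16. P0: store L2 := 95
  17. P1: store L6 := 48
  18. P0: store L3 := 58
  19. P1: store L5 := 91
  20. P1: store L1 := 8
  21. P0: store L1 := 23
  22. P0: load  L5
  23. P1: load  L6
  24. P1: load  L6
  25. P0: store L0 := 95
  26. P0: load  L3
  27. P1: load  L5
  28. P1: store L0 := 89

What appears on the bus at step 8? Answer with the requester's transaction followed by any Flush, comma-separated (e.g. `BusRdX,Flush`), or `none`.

[1] P1: store L0 := 38 | P0:I, P1:M(38) | bus: BusRdX
[2] P0: store L4 := 70 | P0:M(70), P1:I | bus: BusRdX
[3] P0: load  L1 | P0:E(70), P1:I | bus: BusRd
[4] P0: store L2 := 22 | P0:M(22), P1:I | bus: BusRdX
[5] P0: load  L2 | P0:M(22), P1:I | bus: none
[6] P1: store L5 := 95 | P0:I, P1:M(95) | bus: BusRdX
[7] P1: store L2 := 95 | P0:I, P1:M(95) | bus: BusRdX,Flush
[8] P1: store L2 := 85 | P0:I, P1:M(85) | bus: none
[9] P1: store L2 := 76 | P0:I, P1:M(76) | bus: none
[10] P1: store L1 := 10 | P0:I, P1:M(10) | bus: BusRdX
[11] P1: store L1 := 54 | P0:I, P1:M(54) | bus: none
[12] P1: load  L2 | P0:I, P1:M(76) | bus: none
[13] P0: load  L0 | P0:S(38), P1:S(38) | bus: BusRd,Flush
[14] P0: store L5 := 65 | P0:M(65), P1:I | bus: BusRdX,Flush
[15] P1: load  L1 | P0:I, P1:M(54) | bus: none
[16] P0: store L2 := 95 | P0:M(95), P1:I | bus: BusRdX,Flush
[17] P1: store L6 := 48 | P0:I, P1:M(48) | bus: BusRdX
[18] P0: store L3 := 58 | P0:M(58), P1:I | bus: BusRdX
[19] P1: store L5 := 91 | P0:I, P1:M(91) | bus: BusRdX,Flush
[20] P1: store L1 := 8 | P0:I, P1:M(8) | bus: none
[21] P0: store L1 := 23 | P0:M(23), P1:I | bus: BusRdX,Flush
[22] P0: load  L5 | P0:S(91), P1:S(91) | bus: BusRd,Flush
[23] P1: load  L6 | P0:I, P1:M(48) | bus: none
[24] P1: load  L6 | P0:I, P1:M(48) | bus: none
[25] P0: store L0 := 95 | P0:M(95), P1:I | bus: BusUpgr
[26] P0: load  L3 | P0:M(58), P1:I | bus: none
[27] P1: load  L5 | P0:S(91), P1:S(91) | bus: none
[28] P1: store L0 := 89 | P0:I, P1:M(89) | bus: BusRdX,Flush

bus = none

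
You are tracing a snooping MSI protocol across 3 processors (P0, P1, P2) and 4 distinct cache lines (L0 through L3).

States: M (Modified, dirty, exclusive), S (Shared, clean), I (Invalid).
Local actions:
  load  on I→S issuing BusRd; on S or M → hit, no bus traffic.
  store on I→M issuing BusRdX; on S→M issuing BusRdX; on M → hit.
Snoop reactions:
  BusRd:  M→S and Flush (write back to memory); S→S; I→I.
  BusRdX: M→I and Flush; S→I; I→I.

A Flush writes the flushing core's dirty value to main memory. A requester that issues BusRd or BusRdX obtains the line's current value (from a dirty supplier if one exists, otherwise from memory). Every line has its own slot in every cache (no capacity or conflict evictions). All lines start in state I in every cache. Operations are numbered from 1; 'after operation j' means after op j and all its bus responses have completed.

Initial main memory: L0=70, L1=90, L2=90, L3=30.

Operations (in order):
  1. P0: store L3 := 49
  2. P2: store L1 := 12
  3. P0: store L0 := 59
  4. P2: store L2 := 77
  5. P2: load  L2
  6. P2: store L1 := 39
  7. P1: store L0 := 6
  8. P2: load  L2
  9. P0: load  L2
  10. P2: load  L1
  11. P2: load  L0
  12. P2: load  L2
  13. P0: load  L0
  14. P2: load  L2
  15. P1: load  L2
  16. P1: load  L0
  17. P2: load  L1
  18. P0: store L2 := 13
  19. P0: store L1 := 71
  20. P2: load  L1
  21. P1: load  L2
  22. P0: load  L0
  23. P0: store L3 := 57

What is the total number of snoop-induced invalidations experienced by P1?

1. P0: store L3 := 49  bus=[BusRdX]  L3: P0=M P1=I P2=I  mem[L3]=30
2. P2: store L1 := 12  bus=[BusRdX]  L1: P0=I P1=I P2=M  mem[L1]=90
3. P0: store L0 := 59  bus=[BusRdX]  L0: P0=M P1=I P2=I  mem[L0]=70
4. P2: store L2 := 77  bus=[BusRdX]  L2: P0=I P1=I P2=M  mem[L2]=90
5. P2: load  L2  bus=[-]  L2: P0=I P1=I P2=M  mem[L2]=90
6. P2: store L1 := 39  bus=[-]  L1: P0=I P1=I P2=M  mem[L1]=90
7. P1: store L0 := 6  bus=[BusRdX,Flush]  L0: P0=I P1=M P2=I  mem[L0]=59
8. P2: load  L2  bus=[-]  L2: P0=I P1=I P2=M  mem[L2]=90
9. P0: load  L2  bus=[BusRd,Flush]  L2: P0=S P1=I P2=S  mem[L2]=77
10. P2: load  L1  bus=[-]  L1: P0=I P1=I P2=M  mem[L1]=90
11. P2: load  L0  bus=[BusRd,Flush]  L0: P0=I P1=S P2=S  mem[L0]=6
12. P2: load  L2  bus=[-]  L2: P0=S P1=I P2=S  mem[L2]=77
13. P0: load  L0  bus=[BusRd]  L0: P0=S P1=S P2=S  mem[L0]=6
14. P2: load  L2  bus=[-]  L2: P0=S P1=I P2=S  mem[L2]=77
15. P1: load  L2  bus=[BusRd]  L2: P0=S P1=S P2=S  mem[L2]=77
16. P1: load  L0  bus=[-]  L0: P0=S P1=S P2=S  mem[L0]=6
17. P2: load  L1  bus=[-]  L1: P0=I P1=I P2=M  mem[L1]=90
18. P0: store L2 := 13  bus=[BusRdX]  L2: P0=M P1=I P2=I  mem[L2]=77
19. P0: store L1 := 71  bus=[BusRdX,Flush]  L1: P0=M P1=I P2=I  mem[L1]=39
20. P2: load  L1  bus=[BusRd,Flush]  L1: P0=S P1=I P2=S  mem[L1]=71
21. P1: load  L2  bus=[BusRd,Flush]  L2: P0=S P1=S P2=I  mem[L2]=13
22. P0: load  L0  bus=[-]  L0: P0=S P1=S P2=S  mem[L0]=6
23. P0: store L3 := 57  bus=[-]  L3: P0=M P1=I P2=I  mem[L3]=30

invalidations = 1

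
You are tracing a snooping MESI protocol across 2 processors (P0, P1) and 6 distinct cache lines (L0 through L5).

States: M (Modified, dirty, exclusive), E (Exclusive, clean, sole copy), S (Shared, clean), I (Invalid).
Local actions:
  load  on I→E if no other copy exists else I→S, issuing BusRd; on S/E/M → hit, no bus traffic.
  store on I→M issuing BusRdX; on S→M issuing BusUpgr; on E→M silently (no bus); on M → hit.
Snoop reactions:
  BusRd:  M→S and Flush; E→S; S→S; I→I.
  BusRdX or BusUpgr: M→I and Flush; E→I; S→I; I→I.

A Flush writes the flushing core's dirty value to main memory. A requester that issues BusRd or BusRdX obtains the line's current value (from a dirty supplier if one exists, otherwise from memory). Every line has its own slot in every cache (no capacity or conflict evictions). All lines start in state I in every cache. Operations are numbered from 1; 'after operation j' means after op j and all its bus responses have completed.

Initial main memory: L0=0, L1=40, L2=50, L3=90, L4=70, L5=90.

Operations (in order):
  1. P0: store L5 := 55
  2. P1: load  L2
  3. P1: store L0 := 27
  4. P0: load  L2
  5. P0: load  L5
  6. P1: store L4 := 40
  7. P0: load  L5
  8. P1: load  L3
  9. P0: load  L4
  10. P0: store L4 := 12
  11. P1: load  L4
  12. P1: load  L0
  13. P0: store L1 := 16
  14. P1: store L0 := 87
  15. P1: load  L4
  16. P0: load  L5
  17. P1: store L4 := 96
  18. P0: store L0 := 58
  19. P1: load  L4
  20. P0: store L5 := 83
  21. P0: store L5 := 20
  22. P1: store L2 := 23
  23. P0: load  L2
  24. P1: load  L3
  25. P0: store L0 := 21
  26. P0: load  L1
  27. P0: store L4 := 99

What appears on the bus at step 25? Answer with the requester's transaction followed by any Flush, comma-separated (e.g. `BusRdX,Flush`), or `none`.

bus = none

[1] P0: store L5 := 55 | P0:M(55), P1:I | bus: BusRdX
[2] P1: load  L2 | P0:I, P1:E(50) | bus: BusRd
[3] P1: store L0 := 27 | P0:I, P1:M(27) | bus: BusRdX
[4] P0: load  L2 | P0:S(50), P1:S(50) | bus: BusRd
[5] P0: load  L5 | P0:M(55), P1:I | bus: none
[6] P1: store L4 := 40 | P0:I, P1:M(40) | bus: BusRdX
[7] P0: load  L5 | P0:M(55), P1:I | bus: none
[8] P1: load  L3 | P0:I, P1:E(90) | bus: BusRd
[9] P0: load  L4 | P0:S(40), P1:S(40) | bus: BusRd,Flush
[10] P0: store L4 := 12 | P0:M(12), P1:I | bus: BusUpgr
[11] P1: load  L4 | P0:S(12), P1:S(12) | bus: BusRd,Flush
[12] P1: load  L0 | P0:I, P1:M(27) | bus: none
[13] P0: store L1 := 16 | P0:M(16), P1:I | bus: BusRdX
[14] P1: store L0 := 87 | P0:I, P1:M(87) | bus: none
[15] P1: load  L4 | P0:S(12), P1:S(12) | bus: none
[16] P0: load  L5 | P0:M(55), P1:I | bus: none
[17] P1: store L4 := 96 | P0:I, P1:M(96) | bus: BusUpgr
[18] P0: store L0 := 58 | P0:M(58), P1:I | bus: BusRdX,Flush
[19] P1: load  L4 | P0:I, P1:M(96) | bus: none
[20] P0: store L5 := 83 | P0:M(83), P1:I | bus: none
[21] P0: store L5 := 20 | P0:M(20), P1:I | bus: none
[22] P1: store L2 := 23 | P0:I, P1:M(23) | bus: BusUpgr
[23] P0: load  L2 | P0:S(23), P1:S(23) | bus: BusRd,Flush
[24] P1: load  L3 | P0:I, P1:E(90) | bus: none
[25] P0: store L0 := 21 | P0:M(21), P1:I | bus: none
[26] P0: load  L1 | P0:M(16), P1:I | bus: none
[27] P0: store L4 := 99 | P0:M(99), P1:I | bus: BusRdX,Flush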